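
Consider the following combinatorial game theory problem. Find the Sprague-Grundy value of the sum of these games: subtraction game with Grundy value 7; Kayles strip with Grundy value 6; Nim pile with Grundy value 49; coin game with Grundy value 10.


By the Sprague-Grundy theorem, the Grundy value of a sum of games is the XOR of individual Grundy values.
subtraction game: Grundy value = 7. Running XOR: 0 XOR 7 = 7
Kayles strip: Grundy value = 6. Running XOR: 7 XOR 6 = 1
Nim pile: Grundy value = 49. Running XOR: 1 XOR 49 = 48
coin game: Grundy value = 10. Running XOR: 48 XOR 10 = 58
The combined Grundy value is 58.

58


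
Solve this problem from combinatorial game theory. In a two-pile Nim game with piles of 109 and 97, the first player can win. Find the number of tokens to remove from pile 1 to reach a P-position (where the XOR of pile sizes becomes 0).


Piles: 109 and 97
Current XOR: 109 XOR 97 = 12 (non-zero, so this is an N-position).
To make the XOR zero, we need to find a move that balances the piles.
For pile 1 (size 109): target = 109 XOR 12 = 97
We reduce pile 1 from 109 to 97.
Tokens removed: 109 - 97 = 12
Verification: 97 XOR 97 = 0

12


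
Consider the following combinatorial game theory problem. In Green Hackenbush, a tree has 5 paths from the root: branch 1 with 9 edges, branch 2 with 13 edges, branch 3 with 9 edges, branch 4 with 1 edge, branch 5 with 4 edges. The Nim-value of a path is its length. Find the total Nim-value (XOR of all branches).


The tree has 5 branches from the ground vertex.
In Green Hackenbush, the Nim-value of a simple path of length k is k.
Branch 1: length 9, Nim-value = 9
Branch 2: length 13, Nim-value = 13
Branch 3: length 9, Nim-value = 9
Branch 4: length 1, Nim-value = 1
Branch 5: length 4, Nim-value = 4
Total Nim-value = XOR of all branch values:
0 XOR 9 = 9
9 XOR 13 = 4
4 XOR 9 = 13
13 XOR 1 = 12
12 XOR 4 = 8
Nim-value of the tree = 8

8


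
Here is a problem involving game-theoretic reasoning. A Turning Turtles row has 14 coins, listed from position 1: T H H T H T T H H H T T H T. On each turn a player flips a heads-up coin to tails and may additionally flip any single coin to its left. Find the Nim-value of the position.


Coins: T H H T H T T H H H T T H T
Key fact: a single head at position k behaves exactly like a Nim heap of size k (turning it to T and optionally flipping a coin at j < k corresponds to moving the heap from k to j, or to 0), and heads combine as a disjunctive sum (two heads at the same place would cancel, matching j XOR j = 0). So the Nim-value is the XOR of the 1-indexed positions of the heads.
Face-up positions (1-indexed): [2, 3, 5, 8, 9, 10, 13]
XOR 0 with 2: 0 XOR 2 = 2
XOR 2 with 3: 2 XOR 3 = 1
XOR 1 with 5: 1 XOR 5 = 4
XOR 4 with 8: 4 XOR 8 = 12
XOR 12 with 9: 12 XOR 9 = 5
XOR 5 with 10: 5 XOR 10 = 15
XOR 15 with 13: 15 XOR 13 = 2
Nim-value = 2

2


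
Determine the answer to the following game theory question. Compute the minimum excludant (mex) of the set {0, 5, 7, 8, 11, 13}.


Set = {0, 5, 7, 8, 11, 13}
0 is in the set.
1 is NOT in the set. This is the mex.
mex = 1

1


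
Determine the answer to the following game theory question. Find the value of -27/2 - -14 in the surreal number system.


x = -27/2, y = -14
Converting to common denominator: 2
x = -27/2, y = -28/2
x - y = -27/2 - -14 = 1/2

1/2


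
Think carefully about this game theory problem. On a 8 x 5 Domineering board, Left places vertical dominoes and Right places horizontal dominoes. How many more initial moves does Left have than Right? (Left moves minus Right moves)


Board is 8 x 5 (rows x cols).
Left (vertical) placements: (rows-1) * cols = 7 * 5 = 35
Right (horizontal) placements: rows * (cols-1) = 8 * 4 = 32
Advantage = Left - Right = 35 - 32 = 3

3


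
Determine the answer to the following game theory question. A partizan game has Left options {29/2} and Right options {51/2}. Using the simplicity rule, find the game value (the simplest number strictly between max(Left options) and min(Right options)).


Left options: {29/2}, max = 29/2
Right options: {51/2}, min = 51/2
All options are numbers and max(Left) < min(Right), so by the simplicity theorem the value is the simplest (earliest-born) number strictly between 29/2 and 51/2.
Integers 15 through 25 all lie strictly between 29/2 and 51/2.
Among integers, the simplest (lowest birthday = smallest |n|; 0 is born on day 0, +-n on day n) is 15.
No non-integer in the interval can be simpler: if x is a non-integer in the interval, then floor(x) or ceil(x) also lies in the interval (the interval contains an integer), and both are proper prefixes of x's sign expansion, i.e. born earlier. So the game value is 15.
Game value = 15

15


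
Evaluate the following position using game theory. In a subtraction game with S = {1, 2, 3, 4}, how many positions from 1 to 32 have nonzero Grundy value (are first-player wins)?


Subtraction set S = {1, 2, 3, 4}, so G(n) = n mod 5.
G(n) = 0 when n is a multiple of 5.
Multiples of 5 in [1, 32]: 6
N-positions (nonzero Grundy) = 32 - 6 = 26

26


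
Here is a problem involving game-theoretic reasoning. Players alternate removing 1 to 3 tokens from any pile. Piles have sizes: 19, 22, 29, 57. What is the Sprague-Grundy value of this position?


Subtraction set: {1, 2, 3}
For this subtraction set, G(n) = n mod 4 (period = max + 1 = 4).
Pile 1 (size 19): G(19) = 19 mod 4 = 3
Pile 2 (size 22): G(22) = 22 mod 4 = 2
Pile 3 (size 29): G(29) = 29 mod 4 = 1
Pile 4 (size 57): G(57) = 57 mod 4 = 1
Total Grundy value = XOR of all: 3 XOR 2 XOR 1 XOR 1 = 1

1


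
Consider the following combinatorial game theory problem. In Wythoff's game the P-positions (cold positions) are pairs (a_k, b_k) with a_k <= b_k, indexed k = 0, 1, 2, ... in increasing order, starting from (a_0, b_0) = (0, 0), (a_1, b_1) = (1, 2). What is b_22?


By Wythoff's theorem, a_k = floor(k * phi) and b_k = floor(k * phi^2) = a_k + k, where phi = (1 + sqrt(5))/2 is the golden ratio.
phi = (1 + sqrt(5))/2 = 1.618034
phi^2 = phi + 1 = 2.618034
k = 22
k * phi^2 = 22 * 2.618034 = 57.596748
b_22 = floor(k * phi^2) = 57 (check: a_22 + k = 35 + 22 = 57)

57


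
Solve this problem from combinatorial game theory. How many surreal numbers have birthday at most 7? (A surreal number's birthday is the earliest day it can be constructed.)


Day 0: {|} = 0 is born. Count = 1.
Day n: the number of surreal numbers born by day n is 2^(n+1) - 1.
By day 0: 2^1 - 1 = 1
By day 1: 2^2 - 1 = 3
By day 2: 2^3 - 1 = 7
By day 3: 2^4 - 1 = 15
By day 4: 2^5 - 1 = 31
By day 5: 2^6 - 1 = 63
By day 6: 2^7 - 1 = 127
By day 7: 2^8 - 1 = 255
By day 7: 255 surreal numbers.

255


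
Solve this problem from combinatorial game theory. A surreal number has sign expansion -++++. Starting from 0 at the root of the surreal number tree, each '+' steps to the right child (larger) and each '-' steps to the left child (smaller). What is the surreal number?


Sign expansion: -++++
Rule: track bounds (lo, hi), initially (-inf, +inf). On '+', the current value becomes lo and we move to the simplest number in (value, hi): value + 1 if hi = +inf, otherwise the midpoint (value + hi)/2. On '-', the current value becomes hi and we move to value - 1 if lo = -inf, otherwise the midpoint (lo + value)/2.
Start at 0.
Step 1: sign = -, move left. Bounds: (-inf, 0). Value = -1
Step 2: sign = +, move right. Bounds: (-1, 0). Value = -1/2
Step 3: sign = +, move right. Bounds: (-1/2, 0). Value = -1/4
Step 4: sign = +, move right. Bounds: (-1/4, 0). Value = -1/8
Step 5: sign = +, move right. Bounds: (-1/8, 0). Value = -1/16
The surreal number with sign expansion -++++ is -1/16.

-1/16


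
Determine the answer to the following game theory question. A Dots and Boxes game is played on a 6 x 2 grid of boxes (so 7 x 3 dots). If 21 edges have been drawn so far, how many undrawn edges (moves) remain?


Grid: 6 x 2 boxes, i.e. 7 rows and 3 columns of dots.
Horizontal edges: (rows + 1) * cols = 7 * 2 = 14
Vertical edges: rows * (cols + 1) = 6 * 3 = 18
Total edges: 14 + 18 = 32
Edges drawn: 21
Remaining: 32 - 21 = 11

11


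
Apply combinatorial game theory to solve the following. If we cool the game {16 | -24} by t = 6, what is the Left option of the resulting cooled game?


Original game: {16 | -24} (a switch {a | b} with a > b).
Cooling by t (for t below the temperature (a - b)/2 = 20) taxes each move by t: {a | b} cooled by t is {a - t | b + t}.
Cooling amount: t = 6
Cooled Left option: 16 - 6 = 10
Cooled Right option: -24 + 6 = -18
Cooled game: {10 | -18}
Left option = 10

10


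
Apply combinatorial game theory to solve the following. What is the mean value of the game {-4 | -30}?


Game = {-4 | -30}, a switch {a | b} with numbers a > b.
Its thermograph has left wall a - t and right wall b + t, which meet at t = (a - b)/2, where both equal (a + b)/2. So the mast (mean value) is at (a + b)/2.
Mean = (-4 + (-30))/2 = -34/2 = -17

-17


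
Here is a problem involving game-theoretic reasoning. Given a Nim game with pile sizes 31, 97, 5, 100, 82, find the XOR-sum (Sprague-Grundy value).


We need the XOR (exclusive or) of all pile sizes.
After XOR-ing pile 1 (size 31): 0 XOR 31 = 31
After XOR-ing pile 2 (size 97): 31 XOR 97 = 126
After XOR-ing pile 3 (size 5): 126 XOR 5 = 123
After XOR-ing pile 4 (size 100): 123 XOR 100 = 31
After XOR-ing pile 5 (size 82): 31 XOR 82 = 77
The Nim-value of this position is 77.

77


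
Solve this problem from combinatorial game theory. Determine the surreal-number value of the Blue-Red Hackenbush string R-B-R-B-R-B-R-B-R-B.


Edges (from ground): R-B-R-B-R-B-R-B-R-B
By Berlekamp's sign-expansion rule, a Blue-Red Hackenbush stalk has the value of the surreal number whose sign sequence is the edge sequence with B -> + and R -> -.
Sign sequence: -+-+-+-+-+
Trace the sign expansion in the surreal number tree, starting from 0:
Edge 1: R (sign -) -> bounds (-inf, 0), value = -1
Edge 2: B (sign +) -> bounds (-1, 0), value = -1/2
Edge 3: R (sign -) -> bounds (-1, -1/2), value = -3/4
Edge 4: B (sign +) -> bounds (-3/4, -1/2), value = -5/8
Edge 5: R (sign -) -> bounds (-3/4, -5/8), value = -11/16
Edge 6: B (sign +) -> bounds (-11/16, -5/8), value = -21/32
Edge 7: R (sign -) -> bounds (-11/16, -21/32), value = -43/64
Edge 8: B (sign +) -> bounds (-43/64, -21/32), value = -85/128
Edge 9: R (sign -) -> bounds (-43/64, -85/128), value = -171/256
Edge 10: B (sign +) -> bounds (-171/256, -85/128), value = -341/512
Game value = -341/512

-341/512


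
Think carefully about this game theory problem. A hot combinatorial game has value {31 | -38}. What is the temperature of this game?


The game is {31 | -38}, a switch {a | b} with numbers a > b.
Cooling {a | b} by t gives {a - t | b + t}, which stops being hot when a - t = b + t, i.e. at t = (a - b)/2. So the temperature of a switch is (a - b)/2.
Temperature = (Left option - Right option) / 2
= (31 - (-38)) / 2
= 69 / 2
= 69/2

69/2


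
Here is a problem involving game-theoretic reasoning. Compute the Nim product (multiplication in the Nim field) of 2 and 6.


Nim multiplication is bilinear over XOR: (u XOR v) * w = (u*w) XOR (v*w).
So we split each operand into its bit components and XOR the pairwise Nim products.
2 = 2 (as XOR of powers of 2).
6 = 2 + 4 (as XOR of powers of 2).
Using the standard Nim-product table on single bits:
  2*2 = 3,   2*4 = 8,   2*8 = 12,
  4*4 = 6,   4*8 = 11,  8*8 = 13,
and  1*x = x (identity), k*l = l*k (commutative).
Pairwise Nim products:
  2 * 2 = 3
  2 * 4 = 8
XOR them: 3 XOR 8 = 11.
Result: 2 * 6 = 11 (in Nim).

11


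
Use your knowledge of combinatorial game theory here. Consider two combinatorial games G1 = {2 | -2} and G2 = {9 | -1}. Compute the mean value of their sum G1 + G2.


G1 = {2 | -2}, G2 = {9 | -1}
Each is a switch {a | b} with numbers a > b; its mean value is (a + b)/2, and mean value is additive over game sums: m(G1 + G2) = m(G1) + m(G2).
Mean of G1 = (2 + (-2))/2 = 0/2 = 0
Mean of G2 = (9 + (-1))/2 = 8/2 = 4
Mean of G1 + G2 = 0 + 4 = 4

4


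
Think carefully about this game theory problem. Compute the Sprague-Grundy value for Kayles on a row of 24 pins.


Kayles: a move removes 1 or 2 adjacent pins from a contiguous row.
Removing pins from a row of k leaves two independent rows (a, b) with a + b = k - 1 (one pin) or a + b = k - 2 (two pins); an end removal gives a = 0.
By Sprague-Grundy, G(k) = mex{ G(a) XOR G(b) } over all these splits. G(0) = 0.
G(1): splits (0,0):0^0=0 -> mex({0}) = 1
G(2): splits (0,1):0^1=1 (0,0):0^0=0 -> mex({0, 1}) = 2
G(3): splits (0,2):0^2=2 (1,1):1^1=0 (0,1):0^1=1 -> mex({0, 1, 2}) = 3
G(4): splits (0,3):0^3=3 (1,2):1^2=3 (0,2):0^2=2 (1,1):1^1=0 -> mex({0, 2, 3}) = 1
G(5): splits (0,4):0^1=1 (1,3):1^3=2 (2,2):2^2=0 (0,3):0^3=3 (1,2):1^2=3 -> mex({0, 1, 2, 3}) = 4
G(6) = mex({0, 1, 2, 4}) = 3
G(7) = mex({0, 1, 3, 4, 5}) = 2
G(8) = mex({0, 2, 3, 5, 6}) = 1
G(9) = mex({0, 1, 2, 3, 6, 7}) = 4
G(10) = mex({0, 1, 3, 4, 5, 7}) = 2
G(11) = mex({0, 1, 2, 3, 4, 5}) = 6
G(12) = mex({0, 1, 2, 3, 5, 6, 7}) = 4
G(13) = mex({0, 2, 3, 4, 6, 7}) = 1
G(14) = mex({0, 1, 4, 5, 6, 7}) = 2
G(15) = mex({0, 1, 2, 3, 4, 5, 6}) = 7
G(16) = mex({0, 2, 3, 5, 6, 7}) = 1
G(17) = mex({0, 1, 2, 3, 5, 6, 7}) = 4
G(18) = mex({0, 1, 2, 4, 5, 6}) = 3
G(19) = mex({0, 1, 3, 4, 5, 7}) = 2
G(20) = mex({0, 2, 3, 4, 5, 6, 7}) = 1
G(21) = mex({0, 1, 2, 3, 5, 6, 7}) = 4
G(22) = mex({0, 1, 2, 3, 4, 5, 7}) = 6
G(23) = mex({0, 1, 2, 3, 4, 5, 6}) = 7
G(24) = mex({0, 1, 2, 3, 5, 6, 7}) = 4
Therefore G(24) = 4.

4


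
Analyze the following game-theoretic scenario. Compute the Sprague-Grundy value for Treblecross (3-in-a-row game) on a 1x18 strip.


Treblecross: place X on empty cells; 3-in-a-row wins.
Playing within two cells of an existing X lets the opponent win at once, so sensible play treats the cells i-2..i+2 around each X as dead. The player left with no safe cell loses, so this is a normal-play take-away game on strips of safe cells.
Placing X at cell i (0-indexed) of a strip of k safe cells leaves independent strips of sizes max(0, i-2) and max(0, k-i-3). Hence G(k) = mex{ G(max(0,i-2)) XOR G(max(0,k-i-3)) : 0 <= i < k }, with G(0) = 0.
G(1): splits (0,0):0^0=0 -> mex({0}) = 1
G(2): splits (0,0):0^0=0 -> mex({0}) = 1
G(3): splits (0,0):0^0=0 -> mex({0}) = 1
G(4): splits (0,1):0^1=1 (0,0):0^0=0 -> mex({0, 1}) = 2
G(5): splits (0,2):0^1=1 (0,1):0^1=1 (0,0):0^0=0 -> mex({0, 1}) = 2
G(6) = mex({1}) = 0
G(7) = mex({0, 1, 2}) = 3
G(8) = mex({0, 1, 2}) = 3
G(9) = mex({0, 2}) = 1
G(10) = mex({0, 2, 3}) = 1
G(11) = mex({0, 3}) = 1
G(12) = mex({1, 3}) = 0
G(13) = mex({0, 1, 2, 3}) = 4
G(14) = mex({0, 1, 2}) = 3
G(15) = mex({0, 1, 2}) = 3
G(16) = mex({0, 1, 2, 4}) = 3
G(17) = mex({0, 1, 3, 4}) = 2
G(18) = mex({0, 1, 3, 4}) = 2
Therefore G(18) = 2.

2


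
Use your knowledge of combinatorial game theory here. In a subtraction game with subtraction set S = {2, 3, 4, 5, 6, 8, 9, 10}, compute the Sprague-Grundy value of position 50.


The subtraction set is S = {2, 3, 4, 5, 6, 8, 9, 10}.
G(k) = mex{ G(k - s) : s in S, s <= k }. We compute iteratively: G(0) = 0.
G(1) = mex({}) = 0
G(2) = mex({0}) = 1
G(3) = mex({0}) = 1
G(4) = mex({0, 1}) = 2
G(5) = mex({0, 1}) = 2
G(6) = mex({0, 1, 2}) = 3
G(7) = mex({0, 1, 2}) = 3
G(8) = mex({0, 1, 2, 3}) = 4
G(9) = mex({0, 1, 2, 3}) = 4
G(10) = mex({0, 1, 2, 3, 4}) = 5
G(11) = mex({0, 1, 2, 3, 4}) = 5
G(12) = mex({1, 2, 3, 4, 5}) = 0
G(13) = mex({1, 2, 3, 4, 5}) = 0
G(14) = mex({0, 2, 3, 4, 5}) = 1
G(15) = mex({0, 2, 3, 4, 5}) = 1
G(16) = mex({0, 1, 3, 4, 5}) = 2
G(17) = mex({0, 1, 3, 4, 5}) = 2
G(18) = mex({0, 1, 2, 4, 5}) = 3
G(19) = mex({0, 1, 2, 4, 5}) = 3
G(20) = mex({0, 1, 2, 3, 5}) = 4
G(21) = mex({0, 1, 2, 3, 5}) = 4
Observe that G(12)..G(21) = 0, 0, 1, 1, 2, 2, 3, 3, 4, 4 repeats G(0)..G(9) = 0, 0, 1, 1, 2, 2, 3, 3, 4, 4.
For k >= max(S) = 10, G(k) is determined by the previous 10 values G(k-10)..G(k-1); a window of 10 consecutive values has recurred shifted by 12, so by induction G(k + 12) = G(k) for all k >= 0: the sequence is periodic from the start with period 12.
One period: G(0..11) = 0, 0, 1, 1, 2, 2, 3, 3, 4, 4, 5, 5.
50 mod 12 = 2, so G(50) = G(2) = 1.

1


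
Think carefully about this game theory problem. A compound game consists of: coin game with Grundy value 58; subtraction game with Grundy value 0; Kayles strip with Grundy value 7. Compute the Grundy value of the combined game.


By the Sprague-Grundy theorem, the Grundy value of a sum of games is the XOR of individual Grundy values.
coin game: Grundy value = 58. Running XOR: 0 XOR 58 = 58
subtraction game: Grundy value = 0. Running XOR: 58 XOR 0 = 58
Kayles strip: Grundy value = 7. Running XOR: 58 XOR 7 = 61
The combined Grundy value is 61.

61


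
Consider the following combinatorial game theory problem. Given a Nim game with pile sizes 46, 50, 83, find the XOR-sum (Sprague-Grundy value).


We need the XOR (exclusive or) of all pile sizes.
After XOR-ing pile 1 (size 46): 0 XOR 46 = 46
After XOR-ing pile 2 (size 50): 46 XOR 50 = 28
After XOR-ing pile 3 (size 83): 28 XOR 83 = 79
The Nim-value of this position is 79.

79


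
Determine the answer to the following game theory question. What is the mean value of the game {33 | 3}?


Game = {33 | 3}, a switch {a | b} with numbers a > b.
Its thermograph has left wall a - t and right wall b + t, which meet at t = (a - b)/2, where both equal (a + b)/2. So the mast (mean value) is at (a + b)/2.
Mean = (33 + (3))/2 = 36/2 = 18

18


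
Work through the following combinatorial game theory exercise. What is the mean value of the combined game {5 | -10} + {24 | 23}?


G1 = {5 | -10}, G2 = {24 | 23}
Each is a switch {a | b} with numbers a > b; its mean value is (a + b)/2, and mean value is additive over game sums: m(G1 + G2) = m(G1) + m(G2).
Mean of G1 = (5 + (-10))/2 = -5/2 = -5/2
Mean of G2 = (24 + (23))/2 = 47/2 = 47/2
Mean of G1 + G2 = -5/2 + 47/2 = 21

21


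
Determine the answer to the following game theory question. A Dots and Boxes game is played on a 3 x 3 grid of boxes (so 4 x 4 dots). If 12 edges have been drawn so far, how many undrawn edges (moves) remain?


Grid: 3 x 3 boxes, i.e. 4 rows and 4 columns of dots.
Horizontal edges: (rows + 1) * cols = 4 * 3 = 12
Vertical edges: rows * (cols + 1) = 3 * 4 = 12
Total edges: 12 + 12 = 24
Edges drawn: 12
Remaining: 24 - 12 = 12

12


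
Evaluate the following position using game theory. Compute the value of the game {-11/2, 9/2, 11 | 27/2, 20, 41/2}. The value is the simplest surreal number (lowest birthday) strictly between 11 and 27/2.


Left options: {-11/2, 9/2, 11}, max = 11
Right options: {27/2, 20, 41/2}, min = 27/2
All options are numbers and max(Left) < min(Right), so by the simplicity theorem the value is the simplest (earliest-born) number strictly between 11 and 27/2.
Integers 12 through 13 all lie strictly between 11 and 27/2.
Among integers, the simplest (lowest birthday = smallest |n|; 0 is born on day 0, +-n on day n) is 12.
No non-integer in the interval can be simpler: if x is a non-integer in the interval, then floor(x) or ceil(x) also lies in the interval (the interval contains an integer), and both are proper prefixes of x's sign expansion, i.e. born earlier. So the game value is 12.
Game value = 12

12


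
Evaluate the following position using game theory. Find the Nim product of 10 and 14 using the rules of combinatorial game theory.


Nim multiplication is bilinear over XOR: (u XOR v) * w = (u*w) XOR (v*w).
So we split each operand into its bit components and XOR the pairwise Nim products.
10 = 2 + 8 (as XOR of powers of 2).
14 = 2 + 4 + 8 (as XOR of powers of 2).
Using the standard Nim-product table on single bits:
  2*2 = 3,   2*4 = 8,   2*8 = 12,
  4*4 = 6,   4*8 = 11,  8*8 = 13,
and  1*x = x (identity), k*l = l*k (commutative).
Pairwise Nim products:
  2 * 2 = 3
  2 * 4 = 8
  2 * 8 = 12
  8 * 2 = 12
  8 * 4 = 11
  8 * 8 = 13
XOR them: 3 XOR 8 XOR 12 XOR 12 XOR 11 XOR 13 = 13.
Result: 10 * 14 = 13 (in Nim).

13


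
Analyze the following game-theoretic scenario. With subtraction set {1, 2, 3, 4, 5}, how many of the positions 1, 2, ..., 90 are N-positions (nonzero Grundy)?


Subtraction set S = {1, 2, 3, 4, 5}, so G(n) = n mod 6.
G(n) = 0 when n is a multiple of 6.
Multiples of 6 in [1, 90]: 15
N-positions (nonzero Grundy) = 90 - 15 = 75

75


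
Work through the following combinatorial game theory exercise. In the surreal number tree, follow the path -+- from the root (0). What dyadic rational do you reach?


Sign expansion: -+-
Rule: track bounds (lo, hi), initially (-inf, +inf). On '+', the current value becomes lo and we move to the simplest number in (value, hi): value + 1 if hi = +inf, otherwise the midpoint (value + hi)/2. On '-', the current value becomes hi and we move to value - 1 if lo = -inf, otherwise the midpoint (lo + value)/2.
Start at 0.
Step 1: sign = -, move left. Bounds: (-inf, 0). Value = -1
Step 2: sign = +, move right. Bounds: (-1, 0). Value = -1/2
Step 3: sign = -, move left. Bounds: (-1, -1/2). Value = -3/4
The surreal number with sign expansion -+- is -3/4.

-3/4


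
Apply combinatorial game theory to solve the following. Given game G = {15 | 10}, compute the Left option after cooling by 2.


Original game: {15 | 10} (a switch {a | b} with a > b).
Cooling by t (for t below the temperature (a - b)/2 = 5/2) taxes each move by t: {a | b} cooled by t is {a - t | b + t}.
Cooling amount: t = 2
Cooled Left option: 15 - 2 = 13
Cooled Right option: 10 + 2 = 12
Cooled game: {13 | 12}
Left option = 13

13


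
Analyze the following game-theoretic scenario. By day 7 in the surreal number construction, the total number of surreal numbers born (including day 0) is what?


Day 0: {|} = 0 is born. Count = 1.
Day n: the number of surreal numbers born by day n is 2^(n+1) - 1.
By day 0: 2^1 - 1 = 1
By day 1: 2^2 - 1 = 3
By day 2: 2^3 - 1 = 7
By day 3: 2^4 - 1 = 15
By day 4: 2^5 - 1 = 31
By day 5: 2^6 - 1 = 63
By day 6: 2^7 - 1 = 127
By day 7: 2^8 - 1 = 255
By day 7: 255 surreal numbers.

255


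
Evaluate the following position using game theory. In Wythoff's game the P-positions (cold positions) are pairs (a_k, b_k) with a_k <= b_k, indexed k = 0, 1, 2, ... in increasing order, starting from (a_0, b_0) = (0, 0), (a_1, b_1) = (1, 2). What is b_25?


By Wythoff's theorem, a_k = floor(k * phi) and b_k = floor(k * phi^2) = a_k + k, where phi = (1 + sqrt(5))/2 is the golden ratio.
phi = (1 + sqrt(5))/2 = 1.618034
phi^2 = phi + 1 = 2.618034
k = 25
k * phi^2 = 25 * 2.618034 = 65.450850
b_25 = floor(k * phi^2) = 65 (check: a_25 + k = 40 + 25 = 65)

65


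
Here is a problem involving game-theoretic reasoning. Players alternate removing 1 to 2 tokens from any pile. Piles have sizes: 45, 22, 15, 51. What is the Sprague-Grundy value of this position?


Subtraction set: {1, 2}
For this subtraction set, G(n) = n mod 3 (period = max + 1 = 3).
Pile 1 (size 45): G(45) = 45 mod 3 = 0
Pile 2 (size 22): G(22) = 22 mod 3 = 1
Pile 3 (size 15): G(15) = 15 mod 3 = 0
Pile 4 (size 51): G(51) = 51 mod 3 = 0
Total Grundy value = XOR of all: 0 XOR 1 XOR 0 XOR 0 = 1

1


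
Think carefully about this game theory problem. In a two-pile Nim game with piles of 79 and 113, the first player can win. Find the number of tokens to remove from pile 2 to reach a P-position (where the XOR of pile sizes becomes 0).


Piles: 79 and 113
Current XOR: 79 XOR 113 = 62 (non-zero, so this is an N-position).
To make the XOR zero, we need to find a move that balances the piles.
For pile 2 (size 113): target = 113 XOR 62 = 79
We reduce pile 2 from 113 to 79.
Tokens removed: 113 - 79 = 34
Verification: 79 XOR 79 = 0

34


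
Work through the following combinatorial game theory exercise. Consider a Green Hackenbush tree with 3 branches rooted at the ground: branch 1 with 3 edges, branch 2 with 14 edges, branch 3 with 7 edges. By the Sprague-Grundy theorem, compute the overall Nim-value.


The tree has 3 branches from the ground vertex.
In Green Hackenbush, the Nim-value of a simple path of length k is k.
Branch 1: length 3, Nim-value = 3
Branch 2: length 14, Nim-value = 14
Branch 3: length 7, Nim-value = 7
Total Nim-value = XOR of all branch values:
0 XOR 3 = 3
3 XOR 14 = 13
13 XOR 7 = 10
Nim-value of the tree = 10

10


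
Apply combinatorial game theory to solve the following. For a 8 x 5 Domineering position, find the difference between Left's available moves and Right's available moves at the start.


Board is 8 x 5 (rows x cols).
Left (vertical) placements: (rows-1) * cols = 7 * 5 = 35
Right (horizontal) placements: rows * (cols-1) = 8 * 4 = 32
Advantage = Left - Right = 35 - 32 = 3

3


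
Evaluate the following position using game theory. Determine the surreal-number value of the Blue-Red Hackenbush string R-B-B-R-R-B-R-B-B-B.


Edges (from ground): R-B-B-R-R-B-R-B-B-B
By Berlekamp's sign-expansion rule, a Blue-Red Hackenbush stalk has the value of the surreal number whose sign sequence is the edge sequence with B -> + and R -> -.
Sign sequence: -++--+-+++
Trace the sign expansion in the surreal number tree, starting from 0:
Edge 1: R (sign -) -> bounds (-inf, 0), value = -1
Edge 2: B (sign +) -> bounds (-1, 0), value = -1/2
Edge 3: B (sign +) -> bounds (-1/2, 0), value = -1/4
Edge 4: R (sign -) -> bounds (-1/2, -1/4), value = -3/8
Edge 5: R (sign -) -> bounds (-1/2, -3/8), value = -7/16
Edge 6: B (sign +) -> bounds (-7/16, -3/8), value = -13/32
Edge 7: R (sign -) -> bounds (-7/16, -13/32), value = -27/64
Edge 8: B (sign +) -> bounds (-27/64, -13/32), value = -53/128
Edge 9: B (sign +) -> bounds (-53/128, -13/32), value = -105/256
Edge 10: B (sign +) -> bounds (-105/256, -13/32), value = -209/512
Game value = -209/512

-209/512


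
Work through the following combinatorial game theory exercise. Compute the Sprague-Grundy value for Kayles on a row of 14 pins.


Kayles: a move removes 1 or 2 adjacent pins from a contiguous row.
Removing pins from a row of k leaves two independent rows (a, b) with a + b = k - 1 (one pin) or a + b = k - 2 (two pins); an end removal gives a = 0.
By Sprague-Grundy, G(k) = mex{ G(a) XOR G(b) } over all these splits. G(0) = 0.
G(1): splits (0,0):0^0=0 -> mex({0}) = 1
G(2): splits (0,1):0^1=1 (0,0):0^0=0 -> mex({0, 1}) = 2
G(3): splits (0,2):0^2=2 (1,1):1^1=0 (0,1):0^1=1 -> mex({0, 1, 2}) = 3
G(4): splits (0,3):0^3=3 (1,2):1^2=3 (0,2):0^2=2 (1,1):1^1=0 -> mex({0, 2, 3}) = 1
G(5): splits (0,4):0^1=1 (1,3):1^3=2 (2,2):2^2=0 (0,3):0^3=3 (1,2):1^2=3 -> mex({0, 1, 2, 3}) = 4
G(6) = mex({0, 1, 2, 4}) = 3
G(7) = mex({0, 1, 3, 4, 5}) = 2
G(8) = mex({0, 2, 3, 5, 6}) = 1
G(9) = mex({0, 1, 2, 3, 6, 7}) = 4
G(10) = mex({0, 1, 3, 4, 5, 7}) = 2
G(11) = mex({0, 1, 2, 3, 4, 5}) = 6
G(12) = mex({0, 1, 2, 3, 5, 6, 7}) = 4
G(13) = mex({0, 2, 3, 4, 6, 7}) = 1
G(14) = mex({0, 1, 4, 5, 6, 7}) = 2
Therefore G(14) = 2.

2


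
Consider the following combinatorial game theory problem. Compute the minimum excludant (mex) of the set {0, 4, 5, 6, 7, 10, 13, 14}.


Set = {0, 4, 5, 6, 7, 10, 13, 14}
0 is in the set.
1 is NOT in the set. This is the mex.
mex = 1

1


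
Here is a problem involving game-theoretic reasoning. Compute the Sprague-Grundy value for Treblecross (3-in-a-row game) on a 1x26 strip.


Treblecross: place X on empty cells; 3-in-a-row wins.
Playing within two cells of an existing X lets the opponent win at once, so sensible play treats the cells i-2..i+2 around each X as dead. The player left with no safe cell loses, so this is a normal-play take-away game on strips of safe cells.
Placing X at cell i (0-indexed) of a strip of k safe cells leaves independent strips of sizes max(0, i-2) and max(0, k-i-3). Hence G(k) = mex{ G(max(0,i-2)) XOR G(max(0,k-i-3)) : 0 <= i < k }, with G(0) = 0.
G(1): splits (0,0):0^0=0 -> mex({0}) = 1
G(2): splits (0,0):0^0=0 -> mex({0}) = 1
G(3): splits (0,0):0^0=0 -> mex({0}) = 1
G(4): splits (0,1):0^1=1 (0,0):0^0=0 -> mex({0, 1}) = 2
G(5): splits (0,2):0^1=1 (0,1):0^1=1 (0,0):0^0=0 -> mex({0, 1}) = 2
G(6) = mex({1}) = 0
G(7) = mex({0, 1, 2}) = 3
G(8) = mex({0, 1, 2}) = 3
G(9) = mex({0, 2}) = 1
G(10) = mex({0, 2, 3}) = 1
G(11) = mex({0, 3}) = 1
G(12) = mex({1, 3}) = 0
G(13) = mex({0, 1, 2, 3}) = 4
G(14) = mex({0, 1, 2}) = 3
G(15) = mex({0, 1, 2}) = 3
G(16) = mex({0, 1, 2, 4}) = 3
G(17) = mex({0, 1, 3, 4}) = 2
G(18) = mex({0, 1, 3, 4}) = 2
G(19) = mex({0, 1, 3, 5}) = 2
G(20) = mex({0, 1, 2, 3, 5}) = 4
G(21) = mex({0, 1, 2, 3, 5}) = 4
G(22) = mex({1, 2, 6}) = 0
G(23) = mex({0, 1, 2, 3, 4, 6}) = 5
G(24) = mex({0, 1, 2, 3, 4}) = 5
G(25) = mex({0, 1, 3, 4, 7}) = 2
G(26) = mex({0, 1, 3, 4, 5, 7}) = 2
Therefore G(26) = 2.

2


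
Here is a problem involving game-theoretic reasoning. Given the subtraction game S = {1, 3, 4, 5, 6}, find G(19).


The subtraction set is S = {1, 3, 4, 5, 6}.
G(k) = mex{ G(k - s) : s in S, s <= k }. We compute iteratively: G(0) = 0.
G(1) = mex({0}) = 1
G(2) = mex({1}) = 0
G(3) = mex({0}) = 1
G(4) = mex({0, 1}) = 2
G(5) = mex({0, 1, 2}) = 3
G(6) = mex({0, 1, 3}) = 2
G(7) = mex({0, 1, 2}) = 3
G(8) = mex({0, 1, 2, 3}) = 4
G(9) = mex({1, 2, 3, 4}) = 0
G(10) = mex({0, 2, 3}) = 1
G(11) = mex({1, 2, 3, 4}) = 0
G(12) = mex({0, 2, 3, 4}) = 1
G(13) = mex({0, 1, 3, 4}) = 2
G(14) = mex({0, 1, 2, 4}) = 3
Observe that G(9)..G(14) = 0, 1, 0, 1, 2, 3 repeats G(0)..G(5) = 0, 1, 0, 1, 2, 3.
For k >= max(S) = 6, G(k) is determined by the previous 6 values G(k-6)..G(k-1); a window of 6 consecutive values has recurred shifted by 9, so by induction G(k + 9) = G(k) for all k >= 0: the sequence is periodic from the start with period 9.
One period: G(0..8) = 0, 1, 0, 1, 2, 3, 2, 3, 4.
19 mod 9 = 1, so G(19) = G(1) = 1.

1


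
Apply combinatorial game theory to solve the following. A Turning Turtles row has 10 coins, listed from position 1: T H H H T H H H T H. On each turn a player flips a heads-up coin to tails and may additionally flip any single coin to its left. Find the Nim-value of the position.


Coins: T H H H T H H H T H
Key fact: a single head at position k behaves exactly like a Nim heap of size k (turning it to T and optionally flipping a coin at j < k corresponds to moving the heap from k to j, or to 0), and heads combine as a disjunctive sum (two heads at the same place would cancel, matching j XOR j = 0). So the Nim-value is the XOR of the 1-indexed positions of the heads.
Face-up positions (1-indexed): [2, 3, 4, 6, 7, 8, 10]
XOR 0 with 2: 0 XOR 2 = 2
XOR 2 with 3: 2 XOR 3 = 1
XOR 1 with 4: 1 XOR 4 = 5
XOR 5 with 6: 5 XOR 6 = 3
XOR 3 with 7: 3 XOR 7 = 4
XOR 4 with 8: 4 XOR 8 = 12
XOR 12 with 10: 12 XOR 10 = 6
Nim-value = 6

6


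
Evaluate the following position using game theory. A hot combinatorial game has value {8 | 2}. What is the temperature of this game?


The game is {8 | 2}, a switch {a | b} with numbers a > b.
Cooling {a | b} by t gives {a - t | b + t}, which stops being hot when a - t = b + t, i.e. at t = (a - b)/2. So the temperature of a switch is (a - b)/2.
Temperature = (Left option - Right option) / 2
= (8 - (2)) / 2
= 6 / 2
= 3

3


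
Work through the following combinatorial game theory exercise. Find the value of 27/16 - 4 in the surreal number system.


x = 27/16, y = 4
Converting to common denominator: 16
x = 27/16, y = 64/16
x - y = 27/16 - 4 = -37/16

-37/16


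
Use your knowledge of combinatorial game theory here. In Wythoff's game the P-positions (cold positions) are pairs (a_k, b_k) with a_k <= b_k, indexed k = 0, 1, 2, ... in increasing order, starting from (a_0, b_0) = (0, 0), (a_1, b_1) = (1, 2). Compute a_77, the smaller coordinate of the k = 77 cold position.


By Wythoff's theorem, a_k = floor(k * phi) and b_k = floor(k * phi^2) = a_k + k, where phi = (1 + sqrt(5))/2 is the golden ratio.
phi = (1 + sqrt(5))/2 = 1.618034
k = 77
k * phi = 77 * 1.618034 = 124.588617
a_77 = floor(k * phi) = 124

124


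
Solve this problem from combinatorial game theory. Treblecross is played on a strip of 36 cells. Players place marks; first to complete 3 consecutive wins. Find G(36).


Treblecross: place X on empty cells; 3-in-a-row wins.
Playing within two cells of an existing X lets the opponent win at once, so sensible play treats the cells i-2..i+2 around each X as dead. The player left with no safe cell loses, so this is a normal-play take-away game on strips of safe cells.
Placing X at cell i (0-indexed) of a strip of k safe cells leaves independent strips of sizes max(0, i-2) and max(0, k-i-3). Hence G(k) = mex{ G(max(0,i-2)) XOR G(max(0,k-i-3)) : 0 <= i < k }, with G(0) = 0.
G(1): splits (0,0):0^0=0 -> mex({0}) = 1
G(2): splits (0,0):0^0=0 -> mex({0}) = 1
G(3): splits (0,0):0^0=0 -> mex({0}) = 1
G(4): splits (0,1):0^1=1 (0,0):0^0=0 -> mex({0, 1}) = 2
G(5): splits (0,2):0^1=1 (0,1):0^1=1 (0,0):0^0=0 -> mex({0, 1}) = 2
G(6) = mex({1}) = 0
G(7) = mex({0, 1, 2}) = 3
G(8) = mex({0, 1, 2}) = 3
G(9) = mex({0, 2}) = 1
G(10) = mex({0, 2, 3}) = 1
G(11) = mex({0, 3}) = 1
G(12) = mex({1, 3}) = 0
G(13) = mex({0, 1, 2, 3}) = 4
G(14) = mex({0, 1, 2}) = 3
G(15) = mex({0, 1, 2}) = 3
G(16) = mex({0, 1, 2, 4}) = 3
G(17) = mex({0, 1, 3, 4}) = 2
G(18) = mex({0, 1, 3, 4}) = 2
G(19) = mex({0, 1, 3, 5}) = 2
G(20) = mex({0, 1, 2, 3, 5}) = 4
G(21) = mex({0, 1, 2, 3, 5}) = 4
G(22) = mex({1, 2, 6}) = 0
G(23) = mex({0, 1, 2, 3, 4, 6}) = 5
G(24) = mex({0, 1, 2, 3, 4}) = 5
G(25) = mex({0, 1, 3, 4, 7}) = 2
G(26) = mex({0, 1, 3, 4, 5, 7}) = 2
G(27) = mex({0, 1, 3, 5}) = 2
G(28) = mex({0, 1, 2, 5}) = 3
G(29) = mex({0, 1, 2, 4, 5, 6}) = 3
G(30) = mex({1, 2, 4, 6}) = 0
G(31) = mex({0, 1, 2, 3, 4, 6}) = 5
G(32) = mex({1, 2, 3, 4, 7}) = 0
G(33) = mex({0, 3, 7}) = 1
G(34) = mex({0, 2, 3, 5, 7}) = 1
G(35) = mex({0, 2, 3, 5, 6}) = 1
G(36) = mex({0, 1, 2, 5, 6}) = 3
Therefore G(36) = 3.

3


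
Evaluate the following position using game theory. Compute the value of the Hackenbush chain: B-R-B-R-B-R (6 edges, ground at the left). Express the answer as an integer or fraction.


Edges (from ground): B-R-B-R-B-R
By Berlekamp's sign-expansion rule, a Blue-Red Hackenbush stalk has the value of the surreal number whose sign sequence is the edge sequence with B -> + and R -> -.
Sign sequence: +-+-+-
Trace the sign expansion in the surreal number tree, starting from 0:
Edge 1: B (sign +) -> bounds (0, +inf), value = 1
Edge 2: R (sign -) -> bounds (0, 1), value = 1/2
Edge 3: B (sign +) -> bounds (1/2, 1), value = 3/4
Edge 4: R (sign -) -> bounds (1/2, 3/4), value = 5/8
Edge 5: B (sign +) -> bounds (5/8, 3/4), value = 11/16
Edge 6: R (sign -) -> bounds (5/8, 11/16), value = 21/32
Game value = 21/32

21/32


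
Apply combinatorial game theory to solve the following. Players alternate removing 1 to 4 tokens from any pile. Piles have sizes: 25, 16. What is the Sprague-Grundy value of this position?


Subtraction set: {1, 2, 3, 4}
For this subtraction set, G(n) = n mod 5 (period = max + 1 = 5).
Pile 1 (size 25): G(25) = 25 mod 5 = 0
Pile 2 (size 16): G(16) = 16 mod 5 = 1
Total Grundy value = XOR of all: 0 XOR 1 = 1

1


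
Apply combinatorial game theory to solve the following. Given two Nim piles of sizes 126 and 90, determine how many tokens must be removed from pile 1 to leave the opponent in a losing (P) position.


Piles: 126 and 90
Current XOR: 126 XOR 90 = 36 (non-zero, so this is an N-position).
To make the XOR zero, we need to find a move that balances the piles.
For pile 1 (size 126): target = 126 XOR 36 = 90
We reduce pile 1 from 126 to 90.
Tokens removed: 126 - 90 = 36
Verification: 90 XOR 90 = 0

36


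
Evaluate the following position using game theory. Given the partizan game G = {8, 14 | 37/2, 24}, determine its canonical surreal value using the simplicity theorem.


Left options: {8, 14}, max = 14
Right options: {37/2, 24}, min = 37/2
All options are numbers and max(Left) < min(Right), so by the simplicity theorem the value is the simplest (earliest-born) number strictly between 14 and 37/2.
Integers 15 through 18 all lie strictly between 14 and 37/2.
Among integers, the simplest (lowest birthday = smallest |n|; 0 is born on day 0, +-n on day n) is 15.
No non-integer in the interval can be simpler: if x is a non-integer in the interval, then floor(x) or ceil(x) also lies in the interval (the interval contains an integer), and both are proper prefixes of x's sign expansion, i.e. born earlier. So the game value is 15.
Game value = 15

15


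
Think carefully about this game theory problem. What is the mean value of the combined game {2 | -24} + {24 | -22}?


G1 = {2 | -24}, G2 = {24 | -22}
Each is a switch {a | b} with numbers a > b; its mean value is (a + b)/2, and mean value is additive over game sums: m(G1 + G2) = m(G1) + m(G2).
Mean of G1 = (2 + (-24))/2 = -22/2 = -11
Mean of G2 = (24 + (-22))/2 = 2/2 = 1
Mean of G1 + G2 = -11 + 1 = -10

-10


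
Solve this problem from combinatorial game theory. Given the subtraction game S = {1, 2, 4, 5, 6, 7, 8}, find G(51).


The subtraction set is S = {1, 2, 4, 5, 6, 7, 8}.
G(k) = mex{ G(k - s) : s in S, s <= k }. We compute iteratively: G(0) = 0.
G(1) = mex({0}) = 1
G(2) = mex({0, 1}) = 2
G(3) = mex({1, 2}) = 0
G(4) = mex({0, 2}) = 1
G(5) = mex({0, 1}) = 2
G(6) = mex({0, 1, 2}) = 3
G(7) = mex({0, 1, 2, 3}) = 4
G(8) = mex({0, 1, 2, 3, 4}) = 5
G(9) = mex({0, 1, 2, 4, 5}) = 3
G(10) = mex({0, 1, 2, 3, 5}) = 4
G(11) = mex({0, 1, 2, 3, 4}) = 5
G(12) = mex({1, 2, 3, 4, 5}) = 0
G(13) = mex({0, 2, 3, 4, 5}) = 1
G(14) = mex({0, 1, 3, 4, 5}) = 2
G(15) = mex({1, 2, 3, 4, 5}) = 0
G(16) = mex({0, 2, 3, 4, 5}) = 1
G(17) = mex({0, 1, 3, 4, 5}) = 2
G(18) = mex({0, 1, 2, 4, 5}) = 3
G(19) = mex({0, 1, 2, 3, 5}) = 4
Observe that G(12)..G(19) = 0, 1, 2, 0, 1, 2, 3, 4 repeats G(0)..G(7) = 0, 1, 2, 0, 1, 2, 3, 4.
For k >= max(S) = 8, G(k) is determined by the previous 8 values G(k-8)..G(k-1); a window of 8 consecutive values has recurred shifted by 12, so by induction G(k + 12) = G(k) for all k >= 0: the sequence is periodic from the start with period 12.
One period: G(0..11) = 0, 1, 2, 0, 1, 2, 3, 4, 5, 3, 4, 5.
51 mod 12 = 3, so G(51) = G(3) = 0.

0


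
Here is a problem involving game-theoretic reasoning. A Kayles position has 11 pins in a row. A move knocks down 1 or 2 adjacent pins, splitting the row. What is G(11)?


Kayles: a move removes 1 or 2 adjacent pins from a contiguous row.
Removing pins from a row of k leaves two independent rows (a, b) with a + b = k - 1 (one pin) or a + b = k - 2 (two pins); an end removal gives a = 0.
By Sprague-Grundy, G(k) = mex{ G(a) XOR G(b) } over all these splits. G(0) = 0.
G(1): splits (0,0):0^0=0 -> mex({0}) = 1
G(2): splits (0,1):0^1=1 (0,0):0^0=0 -> mex({0, 1}) = 2
G(3): splits (0,2):0^2=2 (1,1):1^1=0 (0,1):0^1=1 -> mex({0, 1, 2}) = 3
G(4): splits (0,3):0^3=3 (1,2):1^2=3 (0,2):0^2=2 (1,1):1^1=0 -> mex({0, 2, 3}) = 1
G(5): splits (0,4):0^1=1 (1,3):1^3=2 (2,2):2^2=0 (0,3):0^3=3 (1,2):1^2=3 -> mex({0, 1, 2, 3}) = 4
G(6) = mex({0, 1, 2, 4}) = 3
G(7) = mex({0, 1, 3, 4, 5}) = 2
G(8) = mex({0, 2, 3, 5, 6}) = 1
G(9) = mex({0, 1, 2, 3, 6, 7}) = 4
G(10) = mex({0, 1, 3, 4, 5, 7}) = 2
G(11) = mex({0, 1, 2, 3, 4, 5}) = 6
Therefore G(11) = 6.

6


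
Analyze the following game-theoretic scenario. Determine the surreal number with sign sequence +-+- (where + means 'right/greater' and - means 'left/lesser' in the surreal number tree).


Sign expansion: +-+-
Rule: track bounds (lo, hi), initially (-inf, +inf). On '+', the current value becomes lo and we move to the simplest number in (value, hi): value + 1 if hi = +inf, otherwise the midpoint (value + hi)/2. On '-', the current value becomes hi and we move to value - 1 if lo = -inf, otherwise the midpoint (lo + value)/2.
Start at 0.
Step 1: sign = +, move right. Bounds: (0, +inf). Value = 1
Step 2: sign = -, move left. Bounds: (0, 1). Value = 1/2
Step 3: sign = +, move right. Bounds: (1/2, 1). Value = 3/4
Step 4: sign = -, move left. Bounds: (1/2, 3/4). Value = 5/8
The surreal number with sign expansion +-+- is 5/8.

5/8


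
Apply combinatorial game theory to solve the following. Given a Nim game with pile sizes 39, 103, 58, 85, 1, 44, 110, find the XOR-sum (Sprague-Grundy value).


We need the XOR (exclusive or) of all pile sizes.
After XOR-ing pile 1 (size 39): 0 XOR 39 = 39
After XOR-ing pile 2 (size 103): 39 XOR 103 = 64
After XOR-ing pile 3 (size 58): 64 XOR 58 = 122
After XOR-ing pile 4 (size 85): 122 XOR 85 = 47
After XOR-ing pile 5 (size 1): 47 XOR 1 = 46
After XOR-ing pile 6 (size 44): 46 XOR 44 = 2
After XOR-ing pile 7 (size 110): 2 XOR 110 = 108
The Nim-value of this position is 108.

108
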